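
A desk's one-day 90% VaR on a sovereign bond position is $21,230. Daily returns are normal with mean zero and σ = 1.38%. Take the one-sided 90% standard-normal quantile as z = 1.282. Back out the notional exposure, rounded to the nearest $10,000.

VaR as a fraction of value: z·σ = 1.282 × 1.38% = 1.76916%.
Position = $21,230 / 0.0176916 = $1,200,005.

$1,200,000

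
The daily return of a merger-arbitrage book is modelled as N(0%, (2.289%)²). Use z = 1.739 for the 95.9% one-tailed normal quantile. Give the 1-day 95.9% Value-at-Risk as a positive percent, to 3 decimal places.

3.981%

VaR = z·σ = 1.739 × 2.289% = 3.981%.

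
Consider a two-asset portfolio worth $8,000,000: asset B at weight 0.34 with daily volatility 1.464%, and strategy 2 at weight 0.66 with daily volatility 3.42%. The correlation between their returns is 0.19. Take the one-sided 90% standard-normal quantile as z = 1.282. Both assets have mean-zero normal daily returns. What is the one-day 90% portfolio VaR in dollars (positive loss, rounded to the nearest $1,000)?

σ_p² = 0.34²·1.464² + 0.66²·3.42² + 2·0.19·0.34·0.66·1.464·3.42 = 5.7697 (%²).
σ_p = √5.7697 = 2.402%.
VaR = 1.282 × 2.402% = 3.079%; on $8,000,000 that is $246,320.

$246,000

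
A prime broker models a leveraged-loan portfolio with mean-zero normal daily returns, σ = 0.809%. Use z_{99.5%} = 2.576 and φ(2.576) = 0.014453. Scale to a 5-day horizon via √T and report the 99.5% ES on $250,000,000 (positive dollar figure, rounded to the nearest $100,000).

$13,100,000

σ_{5d} = 0.809% × √5 = 1.809%.
ES multiplier = φ(z)/(1−α) = 0.014453/0.005 = 2.891.
ES = 1.809% × 2.891 = 5.230%; on $250,000,000: $13,075,000.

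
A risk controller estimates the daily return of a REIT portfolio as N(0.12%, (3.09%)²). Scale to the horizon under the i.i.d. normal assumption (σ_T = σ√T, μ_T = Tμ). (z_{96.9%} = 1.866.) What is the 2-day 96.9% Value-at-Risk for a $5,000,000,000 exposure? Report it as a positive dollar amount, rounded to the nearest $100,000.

σ_{2d} = 3.09% × √2 = 4.370%; μ_{2d} = 2 × 0.12% = 0.240%.
VaR = −(0.240%) + 1.866 × 4.370% = 7.914%.
On $5,000,000,000: 0.07914 × $5,000,000,000 = $395,700,000.

$395,700,000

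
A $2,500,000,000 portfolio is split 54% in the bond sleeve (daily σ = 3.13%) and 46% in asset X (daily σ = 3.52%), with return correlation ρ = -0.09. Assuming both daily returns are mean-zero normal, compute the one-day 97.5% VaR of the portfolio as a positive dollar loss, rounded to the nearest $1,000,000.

σ_p² = 0.54²·3.13² + 0.46²·3.52² + 2·-0.09·0.54·0.46·3.13·3.52 = 4.9860 (%²).
σ_p = √4.9860 = 2.233%.
At 97.5%, z = 1.960.
VaR = 1.960 × 2.233% = 4.377%; on $2,500,000,000 that is $109,425,000.

$109,000,000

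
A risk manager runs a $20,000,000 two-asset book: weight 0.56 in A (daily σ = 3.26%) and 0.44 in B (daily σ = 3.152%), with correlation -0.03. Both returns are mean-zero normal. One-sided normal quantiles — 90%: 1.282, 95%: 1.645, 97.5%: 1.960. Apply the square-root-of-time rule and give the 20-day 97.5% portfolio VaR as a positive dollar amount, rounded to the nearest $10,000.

$3,960,000

σ_p = √(0.56²·3.26² + 0.44²·3.152² + 2·-0.03·0.56·0.44·3.26·3.152) = 2.259%.
σ_{20d} = 2.259% × √20 = 10.103%.
VaR = 1.960 × 10.103% = 19.802%; on $20,000,000 that is $3,960,400.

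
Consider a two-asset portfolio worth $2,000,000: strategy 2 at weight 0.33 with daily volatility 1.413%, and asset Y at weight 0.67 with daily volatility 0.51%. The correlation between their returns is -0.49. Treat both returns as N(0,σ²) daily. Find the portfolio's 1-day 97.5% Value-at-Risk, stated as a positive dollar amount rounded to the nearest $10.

σ_p² = 0.33²·1.413² + 0.67²·0.51² + 2·-0.49·0.33·0.67·1.413·0.51 = 0.1780 (%²).
σ_p = √0.1780 = 0.422%.
At 97.5%, z = 1.960.
VaR = 1.960 × 0.422% = 0.827%; on $2,000,000 that is $16,540.

$16,540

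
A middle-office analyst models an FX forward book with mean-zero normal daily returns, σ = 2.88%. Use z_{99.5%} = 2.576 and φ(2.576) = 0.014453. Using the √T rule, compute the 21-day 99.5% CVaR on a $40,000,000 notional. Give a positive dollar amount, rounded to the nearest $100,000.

$15,300,000

σ_{21d} = 2.88% × √21 = 13.198%.
ES multiplier = φ(z)/(1−α) = 0.014453/0.005 = 2.891.
ES = 13.198% × 2.891 = 38.155%; on $40,000,000: $15,262,000.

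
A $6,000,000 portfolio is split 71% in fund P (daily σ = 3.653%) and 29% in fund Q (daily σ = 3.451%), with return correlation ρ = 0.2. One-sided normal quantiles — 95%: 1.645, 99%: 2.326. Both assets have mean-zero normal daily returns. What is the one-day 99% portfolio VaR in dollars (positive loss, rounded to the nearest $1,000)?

σ_p² = 0.71²·3.653² + 0.29²·3.451² + 2·0.2·0.71·0.29·3.653·3.451 = 8.7668 (%²).
σ_p = √8.7668 = 2.961%.
VaR = 2.326 × 2.961% = 6.887%; on $6,000,000 that is $413,220.

$413,000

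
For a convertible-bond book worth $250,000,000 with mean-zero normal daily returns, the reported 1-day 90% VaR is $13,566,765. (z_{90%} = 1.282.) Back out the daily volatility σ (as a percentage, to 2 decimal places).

VaR as a fraction: $13,566,765 / $250,000,000 = 5.427%.
σ = VaR / z = 5.427% / 1.282 = 4.233%.

4.23%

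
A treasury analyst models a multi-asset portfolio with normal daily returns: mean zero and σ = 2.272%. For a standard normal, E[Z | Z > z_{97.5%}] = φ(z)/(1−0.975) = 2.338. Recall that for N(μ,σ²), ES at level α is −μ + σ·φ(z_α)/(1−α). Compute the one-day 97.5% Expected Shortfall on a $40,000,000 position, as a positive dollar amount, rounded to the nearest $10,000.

$2,120,000

ES = 2.272% × 2.338 = 5.312%.
On $40,000,000: 0.05312 × $40,000,000 = $2,124,800.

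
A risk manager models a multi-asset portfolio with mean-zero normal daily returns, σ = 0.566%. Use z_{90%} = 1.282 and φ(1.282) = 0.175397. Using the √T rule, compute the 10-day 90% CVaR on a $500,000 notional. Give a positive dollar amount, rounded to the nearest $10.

$15,700

σ_{10d} = 0.566% × √10 = 1.790%.
ES multiplier = φ(z)/(1−α) = 0.175397/0.1 = 1.754.
ES = 1.790% × 1.754 = 3.140%; on $500,000: $15,700.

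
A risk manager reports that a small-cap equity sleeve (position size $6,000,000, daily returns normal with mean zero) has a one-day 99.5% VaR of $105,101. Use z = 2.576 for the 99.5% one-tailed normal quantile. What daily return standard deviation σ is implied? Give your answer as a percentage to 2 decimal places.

VaR as a fraction: $105,101 / $6,000,000 = 1.752%.
σ = VaR / z = 1.752% / 2.576 = 0.680%.

0.68%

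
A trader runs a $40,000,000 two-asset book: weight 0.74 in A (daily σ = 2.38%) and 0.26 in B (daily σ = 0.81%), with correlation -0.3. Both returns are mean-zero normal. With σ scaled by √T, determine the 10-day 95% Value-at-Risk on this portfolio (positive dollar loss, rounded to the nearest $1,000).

σ_p = √(0.74²·2.38² + 0.26²·0.81² + 2·-0.3·0.74·0.26·2.38·0.81) = 1.710%.
σ_{10d} = 1.710% × √10 = 5.407%.
z(95%) = 1.645.
VaR = 1.645 × 5.407% = 8.895%; on $40,000,000 that is $3,558,000.

$3,558,000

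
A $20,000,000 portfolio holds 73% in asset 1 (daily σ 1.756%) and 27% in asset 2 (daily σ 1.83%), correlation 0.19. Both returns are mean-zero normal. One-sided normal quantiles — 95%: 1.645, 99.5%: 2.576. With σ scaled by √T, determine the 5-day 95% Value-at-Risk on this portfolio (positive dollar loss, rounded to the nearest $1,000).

σ_p = √(0.73²·1.756² + 0.27²·1.83² + 2·0.19·0.73·0.27·1.756·1.83) = 1.459%.
σ_{5d} = 1.459% × √5 = 3.262%.
VaR = 1.645 × 3.262% = 5.366%; on $20,000,000 that is $1,073,200.

$1,073,000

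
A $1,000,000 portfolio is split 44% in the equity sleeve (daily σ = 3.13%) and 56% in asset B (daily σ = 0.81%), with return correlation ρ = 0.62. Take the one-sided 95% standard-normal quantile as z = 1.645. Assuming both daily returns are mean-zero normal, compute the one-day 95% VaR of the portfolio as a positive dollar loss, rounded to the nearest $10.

$27,900

σ_p² = 0.44²·3.13² + 0.56²·0.81² + 2·0.62·0.44·0.56·3.13·0.81 = 2.8771 (%²).
σ_p = √2.8771 = 1.696%.
VaR = 1.645 × 1.696% = 2.790%; on $1,000,000 that is $27,900.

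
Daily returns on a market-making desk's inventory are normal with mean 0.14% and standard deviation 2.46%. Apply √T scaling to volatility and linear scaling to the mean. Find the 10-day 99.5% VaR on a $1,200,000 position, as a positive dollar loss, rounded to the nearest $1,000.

At 99.5%, z = 2.576.
σ_{10d} = 2.46% × √10 = 7.779%; μ_{10d} = 10 × 0.14% = 1.400%.
VaR = −(1.400%) + 2.576 × 7.779% = 18.639%.
On $1,200,000: 0.18639 × $1,200,000 = $223,668.

$224,000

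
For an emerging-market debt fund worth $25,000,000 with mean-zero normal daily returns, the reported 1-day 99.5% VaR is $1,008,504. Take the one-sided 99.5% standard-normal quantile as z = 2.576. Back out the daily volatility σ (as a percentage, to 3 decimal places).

1.566%

VaR as a fraction: $1,008,504 / $25,000,000 = 4.034%.
σ = VaR / z = 4.034% / 2.576 = 1.566%.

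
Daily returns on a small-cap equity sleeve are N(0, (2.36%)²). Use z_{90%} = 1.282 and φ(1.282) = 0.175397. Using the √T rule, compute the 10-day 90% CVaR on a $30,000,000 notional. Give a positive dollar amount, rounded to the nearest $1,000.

σ_{10d} = 2.36% × √10 = 7.463%.
ES multiplier = φ(z)/(1−α) = 0.175397/0.1 = 1.754.
ES = 7.463% × 1.754 = 13.090%; on $30,000,000: $3,927,000.

$3,927,000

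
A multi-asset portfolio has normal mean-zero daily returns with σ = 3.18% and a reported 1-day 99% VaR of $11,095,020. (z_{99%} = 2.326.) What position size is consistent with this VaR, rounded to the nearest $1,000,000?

VaR as a fraction of value: z·σ = 2.326 × 3.18% = 7.39668%.
Position = $11,095,020 / 0.0739668 = $150,000,000.

$150,000,000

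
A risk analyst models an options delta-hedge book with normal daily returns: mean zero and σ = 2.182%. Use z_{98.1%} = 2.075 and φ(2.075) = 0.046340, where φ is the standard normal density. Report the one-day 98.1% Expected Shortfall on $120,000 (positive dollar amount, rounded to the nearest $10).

$6,390

Tail multiplier: φ(z)/(1−α) = 0.046340 / 0.019 = 2.439.
ES = 2.182% × 2.439 = 5.322%.
On $120,000: 0.05322 × $120,000 = $6,386.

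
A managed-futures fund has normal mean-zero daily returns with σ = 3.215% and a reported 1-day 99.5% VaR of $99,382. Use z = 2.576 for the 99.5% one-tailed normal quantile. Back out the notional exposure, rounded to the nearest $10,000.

VaR as a fraction of value: z·σ = 2.576 × 3.215% = 8.28184%.
Position = $99,382 / 0.0828184 = $1,199,999.

$1,200,000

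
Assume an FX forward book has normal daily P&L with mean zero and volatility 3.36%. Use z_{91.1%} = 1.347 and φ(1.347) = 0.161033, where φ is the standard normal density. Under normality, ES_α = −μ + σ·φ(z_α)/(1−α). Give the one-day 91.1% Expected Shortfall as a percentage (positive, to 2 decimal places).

Tail multiplier: φ(z)/(1−α) = 0.161033 / 0.089 = 1.809.
ES = 3.36% × 1.809 = 6.078%.

6.08%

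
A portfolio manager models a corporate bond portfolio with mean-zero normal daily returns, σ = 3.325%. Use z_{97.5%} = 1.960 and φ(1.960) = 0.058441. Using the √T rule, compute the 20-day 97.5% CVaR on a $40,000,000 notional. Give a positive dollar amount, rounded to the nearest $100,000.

$13,900,000

σ_{20d} = 3.325% × √20 = 14.870%.
ES multiplier = φ(z)/(1−α) = 0.058441/0.025 = 2.338.
ES = 14.870% × 2.338 = 34.766%; on $40,000,000: $13,906,400.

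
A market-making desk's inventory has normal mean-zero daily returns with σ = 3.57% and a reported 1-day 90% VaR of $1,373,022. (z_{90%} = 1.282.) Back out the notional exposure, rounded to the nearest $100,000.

$30,000,000

VaR as a fraction of value: z·σ = 1.282 × 3.57% = 4.57674%.
Position = $1,373,022 / 0.0457674 = $30,000,000.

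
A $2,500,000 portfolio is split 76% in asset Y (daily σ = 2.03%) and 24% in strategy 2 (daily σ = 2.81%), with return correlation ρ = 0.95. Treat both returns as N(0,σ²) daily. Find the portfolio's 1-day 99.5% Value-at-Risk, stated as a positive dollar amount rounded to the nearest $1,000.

$141,000

σ_p² = 0.76²·2.03² + 0.24²·2.81² + 2·0.95·0.76·0.24·2.03·2.81 = 4.8119 (%²).
σ_p = √4.8119 = 2.194%.
At 99.5%, z = 2.576.
VaR = 2.576 × 2.194% = 5.652%; on $2,500,000 that is $141,300.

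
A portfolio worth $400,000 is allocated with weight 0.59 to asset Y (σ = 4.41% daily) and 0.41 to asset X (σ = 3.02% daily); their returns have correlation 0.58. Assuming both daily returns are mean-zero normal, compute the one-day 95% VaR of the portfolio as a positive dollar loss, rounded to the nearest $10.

$22,830

σ_p² = 0.59²·4.41² + 0.41²·3.02² + 2·0.58·0.59·0.41·4.41·3.02 = 12.0402 (%²).
σ_p = √12.0402 = 3.470%.
At 95%, z = 1.645.
VaR = 1.645 × 3.470% = 5.708%; on $400,000 that is $22,832.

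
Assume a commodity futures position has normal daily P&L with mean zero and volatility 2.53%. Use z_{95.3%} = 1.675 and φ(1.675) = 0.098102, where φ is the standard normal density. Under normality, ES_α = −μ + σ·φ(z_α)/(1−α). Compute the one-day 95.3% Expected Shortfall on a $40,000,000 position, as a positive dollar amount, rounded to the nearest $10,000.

$2,110,000

Tail multiplier: φ(z)/(1−α) = 0.098102 / 0.047 = 2.087.
ES = 2.53% × 2.087 = 5.280%.
On $40,000,000: 0.05280 × $40,000,000 = $2,112,000.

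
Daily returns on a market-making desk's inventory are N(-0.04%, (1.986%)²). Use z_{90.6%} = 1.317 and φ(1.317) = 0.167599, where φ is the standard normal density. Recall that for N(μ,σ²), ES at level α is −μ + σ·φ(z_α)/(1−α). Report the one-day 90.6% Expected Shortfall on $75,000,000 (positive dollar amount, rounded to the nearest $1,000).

Tail multiplier: φ(z)/(1−α) = 0.167599 / 0.094 = 1.783.
ES = −(-0.04%) + 1.986% × 1.783 = 3.581%.
On $75,000,000: 0.03581 × $75,000,000 = $2,685,750.

$2,686,000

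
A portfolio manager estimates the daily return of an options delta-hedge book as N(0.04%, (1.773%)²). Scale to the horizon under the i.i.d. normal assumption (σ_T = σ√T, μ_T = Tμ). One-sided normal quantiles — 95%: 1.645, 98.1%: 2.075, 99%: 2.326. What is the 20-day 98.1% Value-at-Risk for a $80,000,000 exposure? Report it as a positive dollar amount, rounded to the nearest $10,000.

σ_{20d} = 1.773% × √20 = 7.929%; μ_{20d} = 20 × 0.04% = 0.800%.
VaR = −(0.800%) + 2.075 × 7.929% = 15.653%.
On $80,000,000: 0.15653 × $80,000,000 = $12,522,400.

$12,520,000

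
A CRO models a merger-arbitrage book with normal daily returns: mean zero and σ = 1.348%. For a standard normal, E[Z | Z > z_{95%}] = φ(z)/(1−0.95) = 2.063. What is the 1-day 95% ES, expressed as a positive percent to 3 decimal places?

ES = 1.348% × 2.063 = 2.781%.

2.781%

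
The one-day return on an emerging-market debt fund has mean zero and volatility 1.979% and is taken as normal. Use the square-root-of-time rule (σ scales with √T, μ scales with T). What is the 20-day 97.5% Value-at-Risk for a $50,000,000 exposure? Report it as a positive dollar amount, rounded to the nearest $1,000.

$8,673,000

At 97.5%, z = 1.960.
σ_{20d} = 1.979% × √20 = 8.850%.
VaR = 1.960 × 8.850% = 17.346%.
On $50,000,000: 0.17346 × $50,000,000 = $8,673,000.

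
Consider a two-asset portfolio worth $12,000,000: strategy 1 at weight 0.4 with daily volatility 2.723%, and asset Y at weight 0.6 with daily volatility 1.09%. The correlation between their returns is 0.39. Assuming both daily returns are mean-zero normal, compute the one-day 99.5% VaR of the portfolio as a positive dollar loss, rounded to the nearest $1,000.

σ_p² = 0.4²·2.723² + 0.6²·1.09² + 2·0.39·0.4·0.6·2.723·1.09 = 2.1697 (%²).
σ_p = √2.1697 = 1.473%.
At 99.5%, z = 2.576.
VaR = 2.576 × 1.473% = 3.794%; on $12,000,000 that is $455,280.

$455,000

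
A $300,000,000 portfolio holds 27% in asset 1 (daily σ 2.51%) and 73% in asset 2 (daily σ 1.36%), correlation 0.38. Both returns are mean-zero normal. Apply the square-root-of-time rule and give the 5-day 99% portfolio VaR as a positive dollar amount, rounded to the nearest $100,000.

$21,800,000

σ_p = √(0.27²·2.51² + 0.73²·1.36² + 2·0.38·0.27·0.73·2.51·1.36) = 1.399%.
σ_{5d} = 1.399% × √5 = 3.128%.
z(99%) = 2.326.
VaR = 2.326 × 3.128% = 7.276%; on $300,000,000 that is $21,828,000.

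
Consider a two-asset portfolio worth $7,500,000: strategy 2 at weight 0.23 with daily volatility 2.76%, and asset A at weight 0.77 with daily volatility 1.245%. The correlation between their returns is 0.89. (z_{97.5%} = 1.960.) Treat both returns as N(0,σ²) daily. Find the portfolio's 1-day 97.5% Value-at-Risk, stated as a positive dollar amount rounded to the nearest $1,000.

$228,000

σ_p² = 0.23²·2.76² + 0.77²·1.245² + 2·0.89·0.23·0.77·2.76·1.245 = 2.4052 (%²).
σ_p = √2.4052 = 1.551%.
VaR = 1.960 × 1.551% = 3.040%; on $7,500,000 that is $228,000.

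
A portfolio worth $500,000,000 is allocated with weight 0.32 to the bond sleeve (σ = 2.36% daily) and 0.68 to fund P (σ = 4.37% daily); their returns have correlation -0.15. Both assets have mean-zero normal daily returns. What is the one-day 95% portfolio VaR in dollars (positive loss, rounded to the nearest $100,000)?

σ_p² = 0.32²·2.36² + 0.68²·4.37² + 2·-0.15·0.32·0.68·2.36·4.37 = 8.7275 (%²).
σ_p = √8.7275 = 2.954%.
At 95%, z = 1.645.
VaR = 1.645 × 2.954% = 4.859%; on $500,000,000 that is $24,295,000.

$24,300,000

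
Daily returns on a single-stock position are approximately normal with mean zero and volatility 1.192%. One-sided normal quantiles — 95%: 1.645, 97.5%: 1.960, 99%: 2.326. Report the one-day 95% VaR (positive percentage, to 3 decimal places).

VaR = z·σ = 1.645 × 1.192% = 1.961%.

1.961%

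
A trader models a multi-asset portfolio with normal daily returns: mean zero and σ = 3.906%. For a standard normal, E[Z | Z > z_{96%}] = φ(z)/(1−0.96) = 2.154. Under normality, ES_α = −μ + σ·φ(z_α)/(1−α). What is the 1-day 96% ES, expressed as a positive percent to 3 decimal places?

ES = 3.906% × 2.154 = 8.414%.

8.414%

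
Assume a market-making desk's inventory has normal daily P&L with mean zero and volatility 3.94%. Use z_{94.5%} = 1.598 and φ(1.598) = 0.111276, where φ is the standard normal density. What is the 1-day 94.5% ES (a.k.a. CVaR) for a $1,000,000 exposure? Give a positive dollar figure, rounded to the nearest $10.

Tail multiplier: φ(z)/(1−α) = 0.111276 / 0.055 = 2.023.
ES = 3.94% × 2.023 = 7.971%.
On $1,000,000: 0.07971 × $1,000,000 = $79,710.

$79,710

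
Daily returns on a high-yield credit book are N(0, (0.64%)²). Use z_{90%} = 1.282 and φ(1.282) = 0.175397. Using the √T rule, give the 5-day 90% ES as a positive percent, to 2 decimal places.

σ_{5d} = 0.64% × √5 = 1.431%.
ES multiplier = φ(z)/(1−α) = 0.175397/0.1 = 1.754.
ES = 1.431% × 1.754 = 2.510%.

2.51%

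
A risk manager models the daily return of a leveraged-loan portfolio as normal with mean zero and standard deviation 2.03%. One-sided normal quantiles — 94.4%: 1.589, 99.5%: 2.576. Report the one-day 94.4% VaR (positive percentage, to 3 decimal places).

VaR = z·σ = 1.589 × 2.03% = 3.226%.

3.226%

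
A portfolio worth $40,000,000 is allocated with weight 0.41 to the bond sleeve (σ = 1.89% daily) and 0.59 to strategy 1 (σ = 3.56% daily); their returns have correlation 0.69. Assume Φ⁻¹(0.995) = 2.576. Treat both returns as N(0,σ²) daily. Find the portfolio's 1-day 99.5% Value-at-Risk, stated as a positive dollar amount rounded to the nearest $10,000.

$2,780,000

σ_p² = 0.41²·1.89² + 0.59²·3.56² + 2·0.69·0.41·0.59·1.89·3.56 = 7.2582 (%²).
σ_p = √7.2582 = 2.694%.
VaR = 2.576 × 2.694% = 6.940%; on $40,000,000 that is $2,776,000.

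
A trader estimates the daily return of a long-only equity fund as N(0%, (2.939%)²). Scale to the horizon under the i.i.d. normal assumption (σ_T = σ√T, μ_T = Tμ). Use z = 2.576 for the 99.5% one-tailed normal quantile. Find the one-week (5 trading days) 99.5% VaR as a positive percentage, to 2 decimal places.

σ_{5d} = 2.939% × √5 = 6.572%.
VaR = 2.576 × 6.572% = 16.929%.

16.93%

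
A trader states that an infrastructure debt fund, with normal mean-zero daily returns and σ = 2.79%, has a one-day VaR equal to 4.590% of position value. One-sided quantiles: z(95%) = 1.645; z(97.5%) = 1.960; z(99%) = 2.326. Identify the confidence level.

95%

Implied z = VaR/σ = 4.590 / 2.79 = 1.645.
This matches z(95%) = 1.645.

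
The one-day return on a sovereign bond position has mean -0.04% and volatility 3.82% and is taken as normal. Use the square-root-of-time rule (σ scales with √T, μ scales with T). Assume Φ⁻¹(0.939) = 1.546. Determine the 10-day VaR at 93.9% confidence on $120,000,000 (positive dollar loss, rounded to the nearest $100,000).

$22,900,000

σ_{10d} = 3.82% × √10 = 12.080%; μ_{10d} = 10 × -0.04% = -0.400%.
VaR = −(-0.400%) + 1.546 × 12.080% = 19.076%.
On $120,000,000: 0.19076 × $120,000,000 = $22,891,200.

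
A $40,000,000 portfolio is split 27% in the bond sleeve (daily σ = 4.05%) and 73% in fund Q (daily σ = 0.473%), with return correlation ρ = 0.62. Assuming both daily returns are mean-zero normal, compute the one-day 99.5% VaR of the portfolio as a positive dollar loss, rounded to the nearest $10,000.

σ_p² = 0.27²·4.05² + 0.73²·0.473² + 2·0.62·0.27·0.73·4.05·0.473 = 1.7832 (%²).
σ_p = √1.7832 = 1.335%.
At 99.5%, z = 2.576.
VaR = 2.576 × 1.335% = 3.439%; on $40,000,000 that is $1,375,600.

$1,380,000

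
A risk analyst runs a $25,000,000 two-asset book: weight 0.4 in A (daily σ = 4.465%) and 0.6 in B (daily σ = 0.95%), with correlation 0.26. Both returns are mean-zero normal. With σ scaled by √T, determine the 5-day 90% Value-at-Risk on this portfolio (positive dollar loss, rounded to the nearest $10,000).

$1,440,000

σ_p = √(0.4²·4.465² + 0.6²·0.95² + 2·0.26·0.4·0.6·4.465·0.95) = 2.011%.
σ_{5d} = 2.011% × √5 = 4.497%.
z(90%) = 1.282.
VaR = 1.282 × 4.497% = 5.765%; on $25,000,000 that is $1,441,250.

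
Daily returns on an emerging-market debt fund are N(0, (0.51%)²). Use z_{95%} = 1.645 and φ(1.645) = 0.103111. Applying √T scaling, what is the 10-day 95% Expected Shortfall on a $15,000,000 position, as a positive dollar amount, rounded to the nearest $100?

σ_{10d} = 0.51% × √10 = 1.613%.
ES multiplier = φ(z)/(1−α) = 0.103111/0.05 = 2.062.
ES = 1.613% × 2.062 = 3.326%; on $15,000,000: $498,900.

$498,900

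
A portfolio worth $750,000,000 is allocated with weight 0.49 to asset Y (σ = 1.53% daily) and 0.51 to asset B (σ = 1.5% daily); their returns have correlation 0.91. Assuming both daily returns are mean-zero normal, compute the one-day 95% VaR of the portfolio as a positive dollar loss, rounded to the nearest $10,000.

$18,260,000

σ_p² = 0.49²·1.53² + 0.51²·1.5² + 2·0.91·0.49·0.51·1.53·1.5 = 2.1911 (%²).
σ_p = √2.1911 = 1.480%.
At 95%, z = 1.645.
VaR = 1.645 × 1.480% = 2.435%; on $750,000,000 that is $18,262,500.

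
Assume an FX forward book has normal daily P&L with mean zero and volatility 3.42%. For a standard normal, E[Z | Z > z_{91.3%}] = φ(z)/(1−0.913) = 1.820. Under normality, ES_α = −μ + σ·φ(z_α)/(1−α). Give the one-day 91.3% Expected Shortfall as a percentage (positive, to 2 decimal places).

ES = 3.42% × 1.820 = 6.224%.

6.22%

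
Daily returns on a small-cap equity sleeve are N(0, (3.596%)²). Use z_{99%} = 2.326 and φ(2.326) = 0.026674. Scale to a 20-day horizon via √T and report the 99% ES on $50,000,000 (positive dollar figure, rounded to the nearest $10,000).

$21,450,000

σ_{20d} = 3.596% × √20 = 16.082%.
ES multiplier = φ(z)/(1−α) = 0.026674/0.01 = 2.667.
ES = 16.082% × 2.667 = 42.891%; on $50,000,000: $21,445,500.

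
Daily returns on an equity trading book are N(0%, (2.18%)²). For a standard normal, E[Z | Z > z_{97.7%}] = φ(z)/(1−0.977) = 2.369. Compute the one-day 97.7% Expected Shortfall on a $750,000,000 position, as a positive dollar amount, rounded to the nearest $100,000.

$38,700,000

ES = 2.18% × 2.369 = 5.164%.
On $750,000,000: 0.05164 × $750,000,000 = $38,730,000.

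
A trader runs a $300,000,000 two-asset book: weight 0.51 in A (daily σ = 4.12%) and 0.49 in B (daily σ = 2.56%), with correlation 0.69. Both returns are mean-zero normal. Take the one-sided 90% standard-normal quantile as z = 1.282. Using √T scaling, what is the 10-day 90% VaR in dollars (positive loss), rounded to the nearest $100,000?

σ_p = √(0.51²·4.12² + 0.49²·2.56² + 2·0.69·0.51·0.49·4.12·2.56) = 3.103%.
σ_{10d} = 3.103% × √10 = 9.813%.
VaR = 1.282 × 9.813% = 12.580%; on $300,000,000 that is $37,740,000.

$37,700,000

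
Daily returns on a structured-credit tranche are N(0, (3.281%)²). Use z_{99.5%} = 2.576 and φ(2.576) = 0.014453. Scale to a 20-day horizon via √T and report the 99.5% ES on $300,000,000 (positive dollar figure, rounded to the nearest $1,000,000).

$127,000,000

σ_{20d} = 3.281% × √20 = 14.673%.
ES multiplier = φ(z)/(1−α) = 0.014453/0.005 = 2.891.
ES = 14.673% × 2.891 = 42.420%; on $300,000,000: $127,260,000.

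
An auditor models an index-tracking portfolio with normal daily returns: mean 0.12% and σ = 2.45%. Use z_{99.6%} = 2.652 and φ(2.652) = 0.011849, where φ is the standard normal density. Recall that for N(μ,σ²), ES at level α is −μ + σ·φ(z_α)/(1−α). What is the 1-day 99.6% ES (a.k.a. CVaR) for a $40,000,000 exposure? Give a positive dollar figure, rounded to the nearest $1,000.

Tail multiplier: φ(z)/(1−α) = 0.011849 / 0.004 = 2.962.
ES = −(0.12%) + 2.45% × 2.962 = 7.137%.
On $40,000,000: 0.07137 × $40,000,000 = $2,854,800.

$2,855,000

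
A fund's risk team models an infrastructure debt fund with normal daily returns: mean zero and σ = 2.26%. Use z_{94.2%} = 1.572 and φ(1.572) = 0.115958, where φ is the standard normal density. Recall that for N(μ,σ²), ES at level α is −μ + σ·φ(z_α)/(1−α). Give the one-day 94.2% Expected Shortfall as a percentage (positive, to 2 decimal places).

4.52%

Tail multiplier: φ(z)/(1−α) = 0.115958 / 0.058 = 1.999.
ES = 2.26% × 1.999 = 4.518%.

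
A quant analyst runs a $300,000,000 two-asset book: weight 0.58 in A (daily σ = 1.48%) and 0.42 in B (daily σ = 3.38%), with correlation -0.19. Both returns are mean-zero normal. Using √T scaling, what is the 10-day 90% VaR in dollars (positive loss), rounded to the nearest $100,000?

$18,400,000

σ_p = √(0.58²·1.48² + 0.42²·3.38² + 2·-0.19·0.58·0.42·1.48·3.38) = 1.513%.
σ_{10d} = 1.513% × √10 = 4.785%.
z(90%) = 1.282.
VaR = 1.282 × 4.785% = 6.134%; on $300,000,000 that is $18,402,000.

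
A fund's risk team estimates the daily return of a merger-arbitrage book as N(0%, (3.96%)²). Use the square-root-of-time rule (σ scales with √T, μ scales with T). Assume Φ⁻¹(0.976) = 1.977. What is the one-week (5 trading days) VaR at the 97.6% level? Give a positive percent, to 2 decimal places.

σ_{5d} = 3.96% × √5 = 8.855%.
VaR = 1.977 × 8.855% = 17.506%.

17.51%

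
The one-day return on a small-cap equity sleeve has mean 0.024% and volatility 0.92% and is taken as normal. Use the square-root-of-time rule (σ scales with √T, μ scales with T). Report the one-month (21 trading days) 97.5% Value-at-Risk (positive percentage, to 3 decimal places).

At 97.5%, z = 1.960.
σ_{21d} = 0.92% × √21 = 4.216%; μ_{21d} = 21 × 0.024% = 0.504%.
VaR = −(0.504%) + 1.960 × 4.216% = 7.759%.

7.759%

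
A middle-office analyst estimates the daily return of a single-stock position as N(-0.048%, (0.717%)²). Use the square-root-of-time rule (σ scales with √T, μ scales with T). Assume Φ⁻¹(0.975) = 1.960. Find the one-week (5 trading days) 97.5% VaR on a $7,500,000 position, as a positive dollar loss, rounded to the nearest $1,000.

σ_{5d} = 0.717% × √5 = 1.603%; μ_{5d} = 5 × -0.048% = -0.240%.
VaR = −(-0.240%) + 1.960 × 1.603% = 3.382%.
On $7,500,000: 0.03382 × $7,500,000 = $253,650.

$254,000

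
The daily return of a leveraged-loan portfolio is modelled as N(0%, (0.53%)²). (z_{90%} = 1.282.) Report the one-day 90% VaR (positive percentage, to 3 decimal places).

VaR = z·σ = 1.282 × 0.53% = 0.679%.

0.679%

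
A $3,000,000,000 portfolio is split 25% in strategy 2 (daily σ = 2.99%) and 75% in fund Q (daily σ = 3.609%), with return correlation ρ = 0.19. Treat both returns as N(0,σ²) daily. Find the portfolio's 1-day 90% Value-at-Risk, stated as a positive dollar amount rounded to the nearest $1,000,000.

σ_p² = 0.25²·2.99² + 0.75²·3.609² + 2·0.19·0.25·0.75·2.99·3.609 = 8.6541 (%²).
σ_p = √8.6541 = 2.942%.
At 90%, z = 1.282.
VaR = 1.282 × 2.942% = 3.772%; on $3,000,000,000 that is $113,160,000.

$113,000,000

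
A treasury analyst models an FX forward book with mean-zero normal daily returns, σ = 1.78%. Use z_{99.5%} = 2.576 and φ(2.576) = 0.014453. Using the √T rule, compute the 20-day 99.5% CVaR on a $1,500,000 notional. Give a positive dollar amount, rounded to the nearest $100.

$345,200

σ_{20d} = 1.78% × √20 = 7.960%.
ES multiplier = φ(z)/(1−α) = 0.014453/0.005 = 2.891.
ES = 7.960% × 2.891 = 23.012%; on $1,500,000: $345,180.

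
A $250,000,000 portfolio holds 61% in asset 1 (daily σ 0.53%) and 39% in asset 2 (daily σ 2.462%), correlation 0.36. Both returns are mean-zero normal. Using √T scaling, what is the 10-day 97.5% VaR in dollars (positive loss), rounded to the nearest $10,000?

σ_p = √(0.61²·0.53² + 0.39²·2.462² + 2·0.36·0.61·0.39·0.53·2.462) = 1.118%.
σ_{10d} = 1.118% × √10 = 3.535%.
z(97.5%) = 1.960.
VaR = 1.960 × 3.535% = 6.929%; on $250,000,000 that is $17,322,500.

$17,320,000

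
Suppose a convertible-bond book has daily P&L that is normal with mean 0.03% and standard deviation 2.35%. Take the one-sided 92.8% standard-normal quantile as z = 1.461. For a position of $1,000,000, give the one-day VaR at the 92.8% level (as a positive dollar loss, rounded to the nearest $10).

VaR = −μ + z·σ = −(0.03%) + 1.461 × 2.35% = 3.403%.
On $1,000,000: 0.03403 × $1,000,000 = $34,030.

$34,030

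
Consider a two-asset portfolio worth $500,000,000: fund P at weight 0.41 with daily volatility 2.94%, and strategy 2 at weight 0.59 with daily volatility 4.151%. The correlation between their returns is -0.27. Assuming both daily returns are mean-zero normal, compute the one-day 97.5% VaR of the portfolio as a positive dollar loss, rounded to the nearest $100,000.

$23,700,000

σ_p² = 0.41²·2.94² + 0.59²·4.151² + 2·-0.27·0.41·0.59·2.94·4.151 = 5.8569 (%²).
σ_p = √5.8569 = 2.420%.
At 97.5%, z = 1.960.
VaR = 1.960 × 2.420% = 4.743%; on $500,000,000 that is $23,715,000.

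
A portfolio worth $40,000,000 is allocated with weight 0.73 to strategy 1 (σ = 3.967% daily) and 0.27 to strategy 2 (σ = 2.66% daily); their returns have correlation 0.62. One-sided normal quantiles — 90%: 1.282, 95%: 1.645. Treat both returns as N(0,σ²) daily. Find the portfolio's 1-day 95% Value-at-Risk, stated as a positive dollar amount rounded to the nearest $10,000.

$2,230,000

σ_p² = 0.73²·3.967² + 0.27²·2.66² + 2·0.62·0.73·0.27·3.967·2.66 = 11.4811 (%²).
σ_p = √11.4811 = 3.388%.
VaR = 1.645 × 3.388% = 5.573%; on $40,000,000 that is $2,229,200.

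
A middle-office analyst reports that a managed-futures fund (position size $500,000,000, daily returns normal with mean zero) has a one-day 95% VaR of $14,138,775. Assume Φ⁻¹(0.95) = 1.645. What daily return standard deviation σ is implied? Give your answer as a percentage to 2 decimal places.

VaR as a fraction: $14,138,775 / $500,000,000 = 2.828%.
σ = VaR / z = 2.828% / 1.645 = 1.719%.

1.72%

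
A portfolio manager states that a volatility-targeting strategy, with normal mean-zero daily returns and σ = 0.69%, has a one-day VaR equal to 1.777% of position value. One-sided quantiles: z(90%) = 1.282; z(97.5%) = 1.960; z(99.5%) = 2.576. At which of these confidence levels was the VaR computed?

99.5%

Implied z = VaR/σ = 1.777 / 0.69 = 2.575.
This matches z(99.5%) = 2.576.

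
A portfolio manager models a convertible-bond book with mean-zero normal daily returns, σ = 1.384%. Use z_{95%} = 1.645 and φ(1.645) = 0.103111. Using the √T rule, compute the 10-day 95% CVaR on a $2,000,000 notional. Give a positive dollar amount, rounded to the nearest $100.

σ_{10d} = 1.384% × √10 = 4.377%.
ES multiplier = φ(z)/(1−α) = 0.103111/0.05 = 2.062.
ES = 4.377% × 2.062 = 9.025%; on $2,000,000: $180,500.

$180,500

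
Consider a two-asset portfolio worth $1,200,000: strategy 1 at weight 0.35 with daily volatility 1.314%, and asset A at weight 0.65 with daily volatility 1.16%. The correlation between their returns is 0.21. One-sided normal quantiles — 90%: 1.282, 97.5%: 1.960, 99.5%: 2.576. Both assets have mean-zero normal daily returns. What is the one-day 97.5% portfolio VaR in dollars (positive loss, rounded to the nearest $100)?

σ_p² = 0.35²·1.314² + 0.65²·1.16² + 2·0.21·0.35·0.65·1.314·1.16 = 0.9257 (%²).
σ_p = √0.9257 = 0.962%.
VaR = 1.960 × 0.962% = 1.886%; on $1,200,000 that is $22,632.

$22,600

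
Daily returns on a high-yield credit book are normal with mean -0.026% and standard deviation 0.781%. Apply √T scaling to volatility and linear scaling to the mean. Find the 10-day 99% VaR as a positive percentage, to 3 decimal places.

6.005%

At 99%, z = 2.326.
σ_{10d} = 0.781% × √10 = 2.470%; μ_{10d} = 10 × -0.026% = -0.260%.
VaR = −(-0.260%) + 2.326 × 2.470% = 6.005%.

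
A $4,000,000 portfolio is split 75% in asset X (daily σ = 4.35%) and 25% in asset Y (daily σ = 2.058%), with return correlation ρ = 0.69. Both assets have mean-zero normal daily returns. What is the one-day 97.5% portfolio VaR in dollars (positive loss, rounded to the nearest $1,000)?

$285,000

σ_p² = 0.75²·4.35² + 0.25²·2.058² + 2·0.69·0.75·0.25·4.35·2.058 = 13.2250 (%²).
σ_p = √13.2250 = 3.637%.
At 97.5%, z = 1.960.
VaR = 1.960 × 3.637% = 7.129%; on $4,000,000 that is $285,160.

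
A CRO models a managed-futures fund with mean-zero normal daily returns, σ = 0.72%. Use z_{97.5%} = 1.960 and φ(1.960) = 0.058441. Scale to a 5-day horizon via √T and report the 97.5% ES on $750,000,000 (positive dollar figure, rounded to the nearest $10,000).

$28,230,000

σ_{5d} = 0.72% × √5 = 1.610%.
ES multiplier = φ(z)/(1−α) = 0.058441/0.025 = 2.338.
ES = 1.610% × 2.338 = 3.764%; on $750,000,000: $28,230,000.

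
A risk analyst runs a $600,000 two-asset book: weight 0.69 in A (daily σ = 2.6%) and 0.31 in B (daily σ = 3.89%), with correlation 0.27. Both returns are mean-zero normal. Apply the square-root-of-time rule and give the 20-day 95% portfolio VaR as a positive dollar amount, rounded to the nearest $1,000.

$107,000

σ_p = √(0.69²·2.6² + 0.31²·3.89² + 2·0.27·0.69·0.31·2.6·3.89) = 2.417%.
σ_{20d} = 2.417% × √20 = 10.809%.
z(95%) = 1.645.
VaR = 1.645 × 10.809% = 17.781%; on $600,000 that is $106,686.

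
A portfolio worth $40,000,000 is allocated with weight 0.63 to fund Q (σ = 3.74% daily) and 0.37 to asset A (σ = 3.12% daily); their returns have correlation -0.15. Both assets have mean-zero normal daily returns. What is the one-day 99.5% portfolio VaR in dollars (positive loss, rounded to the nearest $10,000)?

$2,540,000

σ_p² = 0.63²·3.74² + 0.37²·3.12² + 2·-0.15·0.63·0.37·3.74·3.12 = 6.0683 (%²).
σ_p = √6.0683 = 2.463%.
At 99.5%, z = 2.576.
VaR = 2.576 × 2.463% = 6.345%; on $40,000,000 that is $2,538,000.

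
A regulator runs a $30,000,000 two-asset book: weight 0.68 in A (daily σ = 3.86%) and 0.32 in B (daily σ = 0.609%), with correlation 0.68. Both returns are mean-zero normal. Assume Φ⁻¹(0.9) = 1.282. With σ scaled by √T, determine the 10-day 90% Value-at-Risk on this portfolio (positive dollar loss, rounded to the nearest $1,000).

σ_p = √(0.68²·3.86² + 0.32²·0.609² + 2·0.68·0.68·0.32·3.86·0.609) = 2.761%.
σ_{10d} = 2.761% × √10 = 8.731%.
VaR = 1.282 × 8.731% = 11.193%; on $30,000,000 that is $3,357,900.

$3,358,000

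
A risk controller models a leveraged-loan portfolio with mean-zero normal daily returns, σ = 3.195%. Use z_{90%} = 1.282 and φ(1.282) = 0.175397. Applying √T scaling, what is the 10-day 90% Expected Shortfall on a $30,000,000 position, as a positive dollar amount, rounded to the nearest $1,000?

$5,316,000

σ_{10d} = 3.195% × √10 = 10.103%.
ES multiplier = φ(z)/(1−α) = 0.175397/0.1 = 1.754.
ES = 10.103% × 1.754 = 17.721%; on $30,000,000: $5,316,300.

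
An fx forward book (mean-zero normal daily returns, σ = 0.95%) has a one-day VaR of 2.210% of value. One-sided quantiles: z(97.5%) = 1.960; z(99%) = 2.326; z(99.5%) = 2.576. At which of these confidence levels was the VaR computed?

Implied z = VaR/σ = 2.210 / 0.95 = 2.326.
This matches z(99%) = 2.326.

99%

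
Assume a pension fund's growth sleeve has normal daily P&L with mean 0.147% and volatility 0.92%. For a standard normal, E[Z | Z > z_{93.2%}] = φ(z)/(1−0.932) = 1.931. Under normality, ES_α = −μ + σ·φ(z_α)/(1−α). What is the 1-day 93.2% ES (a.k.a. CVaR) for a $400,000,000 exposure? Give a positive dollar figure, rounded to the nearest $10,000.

$6,520,000

ES = −(0.147%) + 0.92% × 1.931 = 1.630%.
On $400,000,000: 0.01630 × $400,000,000 = $6,520,000.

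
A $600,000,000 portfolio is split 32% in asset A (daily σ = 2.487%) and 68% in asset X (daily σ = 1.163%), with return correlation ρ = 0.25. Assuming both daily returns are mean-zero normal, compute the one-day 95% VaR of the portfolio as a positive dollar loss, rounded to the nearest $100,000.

σ_p² = 0.32²·2.487² + 0.68²·1.163² + 2·0.25·0.32·0.68·2.487·1.163 = 1.5735 (%²).
σ_p = √1.5735 = 1.254%.
At 95%, z = 1.645.
VaR = 1.645 × 1.254% = 2.063%; on $600,000,000 that is $12,378,000.

$12,400,000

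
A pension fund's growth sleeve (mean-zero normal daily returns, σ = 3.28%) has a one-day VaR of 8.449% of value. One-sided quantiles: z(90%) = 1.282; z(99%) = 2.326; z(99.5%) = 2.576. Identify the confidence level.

Implied z = VaR/σ = 8.449 / 3.28 = 2.576.
This matches z(99.5%) = 2.576.

99.5%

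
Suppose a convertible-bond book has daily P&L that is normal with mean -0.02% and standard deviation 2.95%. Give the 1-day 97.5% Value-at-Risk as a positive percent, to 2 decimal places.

At 97.5% one-sided, z = 1.960.
VaR = −μ + z·σ = −(-0.02%) + 1.960 × 2.95% = 5.802%.

5.80%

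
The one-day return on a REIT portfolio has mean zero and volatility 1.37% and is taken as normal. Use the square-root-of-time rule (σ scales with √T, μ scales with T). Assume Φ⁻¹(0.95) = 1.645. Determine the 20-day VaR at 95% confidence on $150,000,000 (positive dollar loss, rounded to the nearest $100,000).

σ_{20d} = 1.37% × √20 = 6.127%.
VaR = 1.645 × 6.127% = 10.079%.
On $150,000,000: 0.10079 × $150,000,000 = $15,118,500.

$15,100,000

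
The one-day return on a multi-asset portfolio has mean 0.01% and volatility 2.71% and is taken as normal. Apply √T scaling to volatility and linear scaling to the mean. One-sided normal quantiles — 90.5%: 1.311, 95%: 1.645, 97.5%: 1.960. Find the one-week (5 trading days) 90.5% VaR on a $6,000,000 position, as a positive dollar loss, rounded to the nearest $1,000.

$474,000

σ_{5d} = 2.71% × √5 = 6.060%; μ_{5d} = 5 × 0.01% = 0.050%.
VaR = −(0.050%) + 1.311 × 6.060% = 7.895%.
On $6,000,000: 0.07895 × $6,000,000 = $473,700.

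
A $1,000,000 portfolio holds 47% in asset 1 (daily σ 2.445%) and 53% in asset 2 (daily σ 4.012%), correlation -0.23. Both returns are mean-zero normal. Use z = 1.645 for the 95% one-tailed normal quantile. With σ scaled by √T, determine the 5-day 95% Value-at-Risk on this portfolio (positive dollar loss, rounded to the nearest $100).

σ_p = √(0.47²·2.445² + 0.53²·4.012² + 2·-0.23·0.47·0.53·2.445·4.012) = 2.172%.
σ_{5d} = 2.172% × √5 = 4.857%.
VaR = 1.645 × 4.857% = 7.990%; on $1,000,000 that is $79,900.

$79,900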